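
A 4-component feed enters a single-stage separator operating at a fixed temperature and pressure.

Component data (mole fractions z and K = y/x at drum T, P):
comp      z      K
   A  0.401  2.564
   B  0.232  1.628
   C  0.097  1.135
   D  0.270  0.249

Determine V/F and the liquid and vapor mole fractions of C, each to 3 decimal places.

Rachford–Rice: g(V/F) = Σ zᵢ(Kᵢ−1)/(1+V/F(Kᵢ−1)) = 0.
g(0) = ΣzᵢKᵢ − 1 = 0.583 and g(1) = 1 − Σzᵢ/Kᵢ = -0.469, so a root lies in (0, 1).
Newton iteration, V/F⁰ = 0.44:
  V/F = 0.440: g = 0.1952, g' = -0.742 → V/F = 0.703
  V/F = 0.703: g = -0.0180, g' = -0.952 → V/F = 0.684
Converged at V/F = 0.684.
Compositions from xᵢ = zᵢ/(1+V/F(Kᵢ−1)), yᵢ = Kᵢxᵢ:
  A: x = 0.194, y = 0.497
  B: x = 0.162, y = 0.264
  C: x = 0.089, y = 0.101
  D: x = 0.555, y = 0.138

V/F = 0.684, x_C = 0.089, y_C = 0.101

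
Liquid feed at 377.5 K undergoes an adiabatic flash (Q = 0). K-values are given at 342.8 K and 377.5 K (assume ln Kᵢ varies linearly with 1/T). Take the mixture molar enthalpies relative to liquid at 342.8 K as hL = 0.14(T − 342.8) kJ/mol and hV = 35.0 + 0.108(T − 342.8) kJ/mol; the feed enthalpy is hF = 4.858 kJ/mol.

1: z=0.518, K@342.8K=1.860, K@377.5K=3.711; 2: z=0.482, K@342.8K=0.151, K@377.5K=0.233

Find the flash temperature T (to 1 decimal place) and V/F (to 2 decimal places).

T = 345.9 K, V/F = 0.13

Adiabatic flash: solve Rachford–Rice at each trial T, then check hF = ψ·hV(T) + (1−ψ)·hL(T).
  T = 342.8 K: K = (1.860, 0.151), RR gives ψ = 0.050, H_out = 1.738 kJ/mol
  T = 377.5 K: K = (3.711, 0.233), RR gives ψ = 0.498, H_out = 21.720 kJ/mol
  T = 360.1 K: K = (2.669, 0.189), RR gives ψ = 0.350, H_out = 14.485 kJ/mol
  T = 351.5 K: K = (2.240, 0.170), RR gives ψ = 0.235, H_out = 9.386 kJ/mol
  T = 347.1 K: K = (2.041, 0.160), RR gives ψ = 0.154, H_out = 5.968 kJ/mol
  T = 345.0 K: K = (1.951, 0.156), RR gives ψ = 0.107, H_out = 4.038 kJ/mol
Linear interpolation between T = 345.0 (H_out = 4.038) and T = 347.1 (H_out = 5.968) on hF = 4.858 gives T ≈ 345.9 K, at which ψ = 0.13.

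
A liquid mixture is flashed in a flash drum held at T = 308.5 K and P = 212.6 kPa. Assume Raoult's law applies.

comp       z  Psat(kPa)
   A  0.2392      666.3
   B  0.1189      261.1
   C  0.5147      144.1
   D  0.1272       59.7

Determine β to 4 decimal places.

β = 0.3650

Raoult's law: Kᵢ = Pᵢˢᵃᵗ/P = Pᵢˢᵃᵗ/212.6.
  K_A = 666.3/212.6 = 3.134055, K_B = 261.1/212.6 = 1.228128, K_C = 144.1/212.6 = 0.677799, K_D = 59.7/212.6 = 0.280809
Rachford–Rice: g(β) = Σ zᵢ(Kᵢ−1)/(1+β(Kᵢ−1)) = 0.
Check two-phase: ΣzᵢKᵢ = 1.2803 > 1 and Σzᵢ/Kᵢ = 1.3855 > 1, so g(0) = 0.2803 > 0 and g(1) = -0.3855 < 0.
Newton iteration, β⁰ = 0.5:
  β = 0.5000: g = -0.06923, g' = -0.4963 → β = 0.3605
  β = 0.3605: g = 0.00243, g' = -0.5416 → β = 0.3650
Converged at β = 0.3650.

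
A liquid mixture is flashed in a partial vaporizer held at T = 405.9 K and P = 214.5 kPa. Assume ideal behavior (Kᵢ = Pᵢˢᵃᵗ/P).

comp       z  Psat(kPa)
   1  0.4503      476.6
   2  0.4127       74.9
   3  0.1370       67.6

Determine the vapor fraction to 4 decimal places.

ψ = 0.2331

Raoult's law: Kᵢ = Pᵢˢᵃᵗ/P = Pᵢˢᵃᵗ/214.5.
  K_1 = 476.6/214.5 = 2.221911, K_2 = 74.9/214.5 = 0.349184, K_3 = 67.6/214.5 = 0.315152
Material balance + equilibrium reduce to Σ zᵢ(Kᵢ−1)/(1+ψ(Kᵢ−1)) = 0.
g(0) = ΣzᵢKᵢ − 1 = 0.1878 and g(1) = 1 − Σzᵢ/Kᵢ = -0.8193, so a root lies in (0, 1).
Newton–Raphson from ψ = 0.5:
  ψ = 0.5000: g = -0.19928, g' = -0.7918 → ψ = 0.2483
  ψ = 0.2483: g = -0.01127, g' = -0.7377 → ψ = 0.2330
  ψ = 0.2330: g = 0.00003, g' = -0.7412 → ψ = 0.2331
Converged at ψ = 0.2331.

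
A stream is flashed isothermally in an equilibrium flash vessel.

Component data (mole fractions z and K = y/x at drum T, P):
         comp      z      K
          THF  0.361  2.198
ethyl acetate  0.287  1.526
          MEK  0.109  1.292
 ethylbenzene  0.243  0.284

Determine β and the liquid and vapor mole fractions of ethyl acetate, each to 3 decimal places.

β = 0.732, x_ethyl acetate = 0.207, y_ethyl acetate = 0.316

Rachford–Rice: g(β) = Σ zᵢ(Kᵢ−1)/(1+β(Kᵢ−1)) = 0.
Feasibility: ΣzᵢKᵢ = 1.441, Σzᵢ/Kᵢ = 1.292 — both > 1, two phases present.
Newton–Raphson from β = 0.41:
  β = 0.410: g = 0.1963, g' = -0.544 → β = 0.771
  β = 0.771: g = -0.0303, g' = -0.807 → β = 0.734
  β = 0.734: g = -0.0012, g' = -0.747 → β = 0.732
Converged at β = 0.732.
Compositions from xᵢ = zᵢ/(1+β(Kᵢ−1)), yᵢ = Kᵢxᵢ:
  THF: x = 0.192, y = 0.423
  ethyl acetate: x = 0.207, y = 0.316
  MEK: x = 0.090, y = 0.116
  ethylbenzene: x = 0.511, y = 0.145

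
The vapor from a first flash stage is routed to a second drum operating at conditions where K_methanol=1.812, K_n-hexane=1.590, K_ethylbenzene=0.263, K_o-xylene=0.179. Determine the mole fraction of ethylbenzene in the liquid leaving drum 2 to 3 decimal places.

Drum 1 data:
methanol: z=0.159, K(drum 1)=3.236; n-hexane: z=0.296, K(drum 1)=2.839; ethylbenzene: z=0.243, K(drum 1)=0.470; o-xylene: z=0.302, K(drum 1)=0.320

x_ethylbenzene (drum 2) = 0.231

Drum 1:
Material balance + equilibrium reduce to Σ zᵢ(Kᵢ−1)/(1+ψ₁(Kᵢ−1)) = 0.
Feasibility: ΣzᵢKᵢ = 1.566, Σzᵢ/Kᵢ = 1.614 — both > 1, two phases present.
Newton–Raphson from ψ₁ = 0.5:
  ψ₁ = 0.500: g = -0.0349, g' = -0.896 → ψ₁ = 0.461
Converged at ψ₁ = 0.461.
Drum-1 compositions:
  methanol: x = 0.078, y = 0.253
  n-hexane: x = 0.160, y = 0.455
  ethylbenzene: x = 0.322, y = 0.151
  o-xylene: x = 0.440, y = 0.141
Drum-2 feed = drum-1 vapor: z₂ = (0.2533, 0.4547, 0.1511, 0.1408).
Drum 2:
Newton iteration, ψ₂⁰ = 0.5:
  ψ₂ = 0.500: g = -0.0190, g' = -0.658 → ψ₂ = 0.471
  ψ₂ = 0.471: g = -0.0004, g' = -0.629 → ψ₂ = 0.470
Converged at ψ₂ = 0.470.
  methanol: x = 0.183, y = 0.332
  n-hexane: x = 0.356, y = 0.566
  ethylbenzene: x = 0.231, y = 0.061
  o-xylene: x = 0.229, y = 0.041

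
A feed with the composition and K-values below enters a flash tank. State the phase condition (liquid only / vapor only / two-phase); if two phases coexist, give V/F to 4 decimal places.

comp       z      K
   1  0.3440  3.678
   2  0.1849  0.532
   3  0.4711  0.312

ΣzᵢKᵢ = 1.5106; Σzᵢ/Kᵢ = 1.9510.
Both exceed 1, so a two-phase solution exists.
Newton iteration, ψ⁰ = 0.5:
  ψ = 0.5000: g = -0.21319, g' = -1.0381 → ψ = 0.2946
  ψ = 0.2946: g = 0.00803, g' = -1.1761 → ψ = 0.3015
Converged at ψ = 0.3015.

two-phase, V/F = 0.3015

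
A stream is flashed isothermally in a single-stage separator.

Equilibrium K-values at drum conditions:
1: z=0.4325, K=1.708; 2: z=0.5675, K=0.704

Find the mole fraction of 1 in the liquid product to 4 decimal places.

x_1 = 0.2948

Material balance + equilibrium reduce to Σ zᵢ(Kᵢ−1)/(1+β(Kᵢ−1)) = 0.
g(0) = ΣzᵢKᵢ − 1 = 0.1382 and g(1) = 1 − Σzᵢ/Kᵢ = -0.0593, so a root lies in (0, 1).
Binary case is linear: z₁(K₁−1)(1+β(K₂−1)) + z₂(K₂−1)(1+β(K₁−1)) = 0
⇒ β = [z₁(K₁−1)+z₂(K₂−1)] / [−(K₁−1)(K₂−1)] = 0.13823/0.20957 = 0.6596
Compositions from xᵢ = zᵢ/(1+β(Kᵢ−1)), yᵢ = Kᵢxᵢ:
  1: x = 0.2948, y = 0.5036
  2: x = 0.7052, y = 0.4964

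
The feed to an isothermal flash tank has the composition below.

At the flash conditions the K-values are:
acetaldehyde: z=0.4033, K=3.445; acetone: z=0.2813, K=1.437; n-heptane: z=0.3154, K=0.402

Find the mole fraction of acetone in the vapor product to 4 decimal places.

Iterate (Newton) starting at ψ = 0.31:
  ψ = 0.3100: g = 0.43765, g' = -0.9918 → ψ = 0.7513
  ψ = 0.7513: g = 0.09766, g' = -0.7019 → ψ = 0.8904
  ψ = 0.8904: g = -0.00456, g' = -0.7827 → ψ = 0.8846
Converged at ψ = 0.8846.
Compositions from xᵢ = zᵢ/(1+ψ(Kᵢ−1)), yᵢ = Kᵢxᵢ:
  acetaldehyde: x = 0.1275, y = 0.4393
  acetone: x = 0.2029, y = 0.2915
  n-heptane: x = 0.6696, y = 0.2692

y_acetone = 0.2915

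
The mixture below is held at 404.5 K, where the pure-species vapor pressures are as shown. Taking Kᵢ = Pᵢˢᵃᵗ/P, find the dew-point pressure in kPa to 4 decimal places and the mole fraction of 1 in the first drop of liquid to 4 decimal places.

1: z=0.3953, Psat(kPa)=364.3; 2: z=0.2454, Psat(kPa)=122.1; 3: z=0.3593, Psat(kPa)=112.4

At the dew point ψ → 1, so Σzᵢ/Kᵢ = 1 with Kᵢ = Pᵢˢᵃᵗ/P ⇒ 1/P = Σzᵢ/Pᵢˢᵃᵗ.
1/P = 0.3953/364.3 + 0.2454/122.1 + 0.3593/112.4 = 0.0062915 ⇒ P = 158.9435 kPa
xᵢ = zᵢP/Pᵢˢᵃᵗ ⇒ x_1 = 0.3953·158.9435/364.3 = 0.1725

Pdew = 158.9435 kPa, x_1 = 0.1725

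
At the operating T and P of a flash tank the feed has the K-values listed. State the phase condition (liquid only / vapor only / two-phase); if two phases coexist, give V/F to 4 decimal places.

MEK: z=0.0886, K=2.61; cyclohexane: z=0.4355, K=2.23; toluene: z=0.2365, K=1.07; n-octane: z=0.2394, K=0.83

ΣzᵢKᵢ = 1.6542; Σzᵢ/Kᵢ = 0.7387.
Since Σzᵢ/Kᵢ < 1 the mixture is above its dew point — single vapor phase.

vapor only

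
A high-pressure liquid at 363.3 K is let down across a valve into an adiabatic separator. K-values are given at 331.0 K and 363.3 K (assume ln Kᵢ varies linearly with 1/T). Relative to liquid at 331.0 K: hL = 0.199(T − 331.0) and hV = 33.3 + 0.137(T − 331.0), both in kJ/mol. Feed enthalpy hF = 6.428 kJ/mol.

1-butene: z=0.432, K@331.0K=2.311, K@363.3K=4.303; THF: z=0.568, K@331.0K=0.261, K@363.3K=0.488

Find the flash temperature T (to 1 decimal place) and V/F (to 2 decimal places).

T = 332.6 K, V/F = 0.18

Adiabatic flash: solve Rachford–Rice at each trial T, then check hF = ψ·hV(T) + (1−ψ)·hL(T).
  T = 331.0 K: K = (2.311, 0.261), RR gives ψ = 0.151, H_out = 5.039 kJ/mol
  T = 363.3 K: K = (4.303, 0.488), RR gives ψ = 0.672, H_out = 27.453 kJ/mol
  T = 347.1 K: K = (3.196, 0.362), RR gives ψ = 0.418, H_out = 16.714 kJ/mol
  T = 339.1 K: K = (2.731, 0.309), RR gives ψ = 0.297, H_out = 11.349 kJ/mol
  T = 335.1 K: K = (2.517, 0.284), RR gives ψ = 0.229, H_out = 8.398 kJ/mol
  T = 333.1 K: K = (2.415, 0.273), RR gives ψ = 0.193, H_out = 6.810 kJ/mol
Linear interpolation between T = 331.0 (H_out = 5.039) and T = 333.1 (H_out = 6.810) on hF = 6.428 gives T ≈ 332.6 K, at which ψ = 0.18.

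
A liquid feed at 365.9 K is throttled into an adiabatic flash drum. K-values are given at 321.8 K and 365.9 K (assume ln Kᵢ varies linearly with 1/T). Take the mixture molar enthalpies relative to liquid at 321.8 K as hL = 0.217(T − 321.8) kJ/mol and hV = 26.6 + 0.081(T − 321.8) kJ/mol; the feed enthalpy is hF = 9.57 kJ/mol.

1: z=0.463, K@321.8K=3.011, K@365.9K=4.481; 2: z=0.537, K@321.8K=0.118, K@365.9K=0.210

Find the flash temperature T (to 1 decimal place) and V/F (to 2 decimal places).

Adiabatic flash: solve Rachford–Rice at each trial T, then check hF = ψ·hV(T) + (1−ψ)·hL(T).
  T = 321.8 K: K = (3.011, 0.118), RR gives ψ = 0.258, H_out = 6.860 kJ/mol
  T = 365.9 K: K = (4.481, 0.210), RR gives ψ = 0.432, H_out = 18.466 kJ/mol
  T = 343.9 K: K = (3.722, 0.160), RR gives ψ = 0.354, H_out = 13.153 kJ/mol
  T = 332.9 K: K = (3.361, 0.138), RR gives ψ = 0.310, H_out = 10.185 kJ/mol
  T = 327.4 K: K = (3.186, 0.128), RR gives ψ = 0.285, H_out = 8.587 kJ/mol
  T = 330.1 K: K = (3.271, 0.133), RR gives ψ = 0.298, H_out = 9.383 kJ/mol
  T = 331.5 K: K = (3.316, 0.136), RR gives ψ = 0.304, H_out = 9.787 kJ/mol
Linear interpolation between T = 330.1 (H_out = 9.383) and T = 331.5 (H_out = 9.787) on hF = 9.57 gives T ≈ 330.7 K, at which ψ = 0.30.

T = 330.7 K, V/F = 0.30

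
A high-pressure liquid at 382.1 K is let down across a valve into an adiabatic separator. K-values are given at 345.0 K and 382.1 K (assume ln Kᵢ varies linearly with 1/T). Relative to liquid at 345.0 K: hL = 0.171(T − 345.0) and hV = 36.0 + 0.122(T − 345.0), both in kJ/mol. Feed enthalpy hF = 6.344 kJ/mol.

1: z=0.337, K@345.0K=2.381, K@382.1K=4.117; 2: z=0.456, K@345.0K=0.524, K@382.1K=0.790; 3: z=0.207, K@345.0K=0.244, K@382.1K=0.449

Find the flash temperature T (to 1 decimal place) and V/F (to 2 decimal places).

Adiabatic flash: solve Rachford–Rice at each trial T, then check hF = ψ·hV(T) + (1−ψ)·hL(T).
  T = 345.0 K: K = (2.381, 0.524, 0.244), RR gives ψ = 0.116, H_out = 4.169 kJ/mol
  T = 382.1 K: K = (4.117, 0.790, 0.449), RR gives ψ = 0.763, H_out = 32.433 kJ/mol
  T = 363.6 K: K = (3.177, 0.651, 0.336), RR gives ψ = 0.429, H_out = 18.229 kJ/mol
  T = 354.3 K: K = (2.761, 0.586, 0.288), RR gives ψ = 0.279, H_out = 11.517 kJ/mol
  T = 349.6 K: K = (2.564, 0.554, 0.265), RR gives ψ = 0.200, H_out = 7.937 kJ/mol
  T = 347.3 K: K = (2.472, 0.539, 0.254), RR gives ψ = 0.159, H_out = 6.094 kJ/mol
Linear interpolation between T = 347.3 (H_out = 6.094) and T = 349.6 (H_out = 7.937) on hF = 6.344 gives T ≈ 347.6 K, at which ψ = 0.16.

T = 347.6 K, V/F = 0.16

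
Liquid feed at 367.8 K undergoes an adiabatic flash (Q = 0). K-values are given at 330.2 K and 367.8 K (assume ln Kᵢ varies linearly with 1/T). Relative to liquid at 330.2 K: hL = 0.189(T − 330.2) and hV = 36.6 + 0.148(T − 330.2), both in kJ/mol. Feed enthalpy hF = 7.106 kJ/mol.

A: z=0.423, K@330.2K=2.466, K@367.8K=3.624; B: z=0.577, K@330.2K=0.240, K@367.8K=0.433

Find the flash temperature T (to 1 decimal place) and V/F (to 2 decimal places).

T = 332.2 K, V/F = 0.18

Adiabatic flash: solve Rachford–Rice at each trial T, then check hF = ψ·hV(T) + (1−ψ)·hL(T).
  T = 330.2 K: K = (2.466, 0.240), RR gives ψ = 0.163, H_out = 5.965 kJ/mol
  T = 367.8 K: K = (3.624, 0.433), RR gives ψ = 0.526, H_out = 25.552 kJ/mol
  T = 349.0 K: K = (3.021, 0.328), RR gives ψ = 0.343, H_out = 15.859 kJ/mol
  T = 339.6 K: K = (2.737, 0.282), RR gives ψ = 0.257, H_out = 11.069 kJ/mol
  T = 334.9 K: K = (2.600, 0.260), RR gives ψ = 0.211, H_out = 8.576 kJ/mol
  T = 332.5 K: K = (2.531, 0.250), RR gives ψ = 0.187, H_out = 7.260 kJ/mol
Linear interpolation between T = 330.2 (H_out = 5.965) and T = 332.5 (H_out = 7.260) on hF = 7.106 gives T ≈ 332.2 K, at which ψ = 0.18.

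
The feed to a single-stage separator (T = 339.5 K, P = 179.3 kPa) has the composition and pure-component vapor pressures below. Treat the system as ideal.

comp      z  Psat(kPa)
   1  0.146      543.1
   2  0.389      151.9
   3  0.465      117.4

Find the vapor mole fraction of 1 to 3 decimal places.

Raoult's law: Kᵢ = Pᵢˢᵃᵗ/P = Pᵢˢᵃᵗ/179.3.
  K_1 = 543.1/179.3 = 3.02900, K_2 = 151.9/179.3 = 0.84718, K_3 = 117.4/179.3 = 0.65477
Rachford–Rice: g(β) = Σ zᵢ(Kᵢ−1)/(1+β(Kᵢ−1)) = 0.
Feasibility: ΣzᵢKᵢ = 1.076, Σzᵢ/Kᵢ = 1.218 — both > 1, two phases present.
Iterate (Newton) starting at β = 0.33:
  β = 0.330: g = -0.0663, g' = -0.296 → β = 0.106
  β = 0.106: g = 0.0167, g' = -0.476 → β = 0.141
  β = 0.141: g = 0.0008, g' = -0.434 → β = 0.143
Converged at β = 0.143.
Compositions from xᵢ = zᵢ/(1+β(Kᵢ−1)), yᵢ = Kᵢxᵢ:
  1: x = 0.113, y = 0.343
  2: x = 0.398, y = 0.337
  3: x = 0.489, y = 0.320

y_1 = 0.343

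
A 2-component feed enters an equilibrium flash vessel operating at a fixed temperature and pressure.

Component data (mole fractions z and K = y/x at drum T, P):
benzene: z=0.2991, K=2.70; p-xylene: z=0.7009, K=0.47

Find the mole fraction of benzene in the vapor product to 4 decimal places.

Let ψ = V/F and solve Σ zᵢ(Kᵢ−1)/(1+ψ(Kᵢ−1)) = 0.
g(0) = ΣzᵢKᵢ − 1 = 0.1370 and g(1) = 1 − Σzᵢ/Kᵢ = -0.6021, so a root lies in (0, 1).
Binary case is linear: z₁(K₁−1)(1+ψ(K₂−1)) + z₂(K₂−1)(1+ψ(K₁−1)) = 0
⇒ ψ = [z₁(K₁−1)+z₂(K₂−1)] / [−(K₁−1)(K₂−1)] = 0.13699/0.90100 = 0.1520
Compositions from xᵢ = zᵢ/(1+ψ(Kᵢ−1)), yᵢ = Kᵢxᵢ:
  benzene: x = 0.2377, y = 0.6417
  p-xylene: x = 0.7623, y = 0.3583

y_benzene = 0.6417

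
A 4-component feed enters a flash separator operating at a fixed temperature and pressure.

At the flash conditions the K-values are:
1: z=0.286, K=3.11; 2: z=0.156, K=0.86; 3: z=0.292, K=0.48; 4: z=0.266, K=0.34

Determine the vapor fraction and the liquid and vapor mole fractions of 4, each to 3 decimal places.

Let ψ = V/F and solve Σ zᵢ(Kᵢ−1)/(1+ψ(Kᵢ−1)) = 0.
Feasibility: ΣzᵢKᵢ = 1.254, Σzᵢ/Kᵢ = 1.664 — both > 1, two phases present.
Iterate (Newton) starting at ψ = 0.63:
  ψ = 0.630: g = -0.2912, g' = -0.753 → ψ = 0.243
  ψ = 0.243: g = -0.0066, g' = -0.828 → ψ = 0.235
Converged at ψ = 0.235.
Compositions from xᵢ = zᵢ/(1+ψ(Kᵢ−1)), yᵢ = Kᵢxᵢ:
  1: x = 0.191, y = 0.595
  2: x = 0.161, y = 0.139
  3: x = 0.333, y = 0.160
  4: x = 0.315, y = 0.107

ψ = 0.235, x_4 = 0.315, y_4 = 0.107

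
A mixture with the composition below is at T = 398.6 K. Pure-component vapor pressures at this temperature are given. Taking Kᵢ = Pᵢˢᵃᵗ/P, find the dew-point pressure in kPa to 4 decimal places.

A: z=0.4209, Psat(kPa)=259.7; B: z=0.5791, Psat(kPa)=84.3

Pdew = 117.7824 kPa

At the dew point ψ → 1, so Σzᵢ/Kᵢ = 1 with Kᵢ = Pᵢˢᵃᵗ/P ⇒ 1/P = Σzᵢ/Pᵢˢᵃᵗ.
1/P = 0.4209/259.7 + 0.5791/84.3 = 0.0084902 ⇒ P = 117.7824 kPa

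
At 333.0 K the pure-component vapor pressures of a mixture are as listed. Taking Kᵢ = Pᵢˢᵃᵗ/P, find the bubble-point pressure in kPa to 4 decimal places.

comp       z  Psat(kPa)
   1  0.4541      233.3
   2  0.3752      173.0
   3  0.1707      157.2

At the bubble point ψ → 0, so ΣzᵢKᵢ = 1 with Kᵢ = Pᵢˢᵃᵗ/P ⇒ P = ΣzᵢPᵢˢᵃᵗ.
P = 0.4541·233.3 + 0.3752·173.0 + 0.1707·157.2 = 197.6852 kPa

Pbub = 197.6852 kPa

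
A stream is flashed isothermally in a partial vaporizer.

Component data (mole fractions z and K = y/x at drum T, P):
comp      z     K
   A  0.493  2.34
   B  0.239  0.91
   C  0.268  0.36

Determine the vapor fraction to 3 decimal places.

Material balance + equilibrium reduce to Σ zᵢ(Kᵢ−1)/(1+ψ(Kᵢ−1)) = 0.
Feasibility: ΣzᵢKᵢ = 1.468, Σzᵢ/Kᵢ = 1.218 — both > 1, two phases present.
Newton iteration, ψ⁰ = 0.55:
  ψ = 0.550: g = 0.0930, g' = -0.557 → ψ = 0.717
  ψ = 0.717: g = -0.0030, g' = -0.607 → ψ = 0.712
Converged at ψ = 0.712.

ψ = 0.712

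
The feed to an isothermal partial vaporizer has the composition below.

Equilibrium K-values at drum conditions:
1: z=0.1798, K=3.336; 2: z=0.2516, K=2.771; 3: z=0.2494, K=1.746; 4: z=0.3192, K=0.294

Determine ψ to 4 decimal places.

Let ψ = V/F and solve Σ zᵢ(Kᵢ−1)/(1+ψ(Kᵢ−1)) = 0.
Check two-phase: ΣzᵢKᵢ = 1.8263 > 1 and Σzᵢ/Kᵢ = 1.3732 > 1, so g(0) = 0.8263 > 0 and g(1) = -0.3732 < 0.
Iterate (Newton) starting at ψ = 0.47:
  ψ = 0.4700: g = 0.24386, g' = -0.8904 → ψ = 0.7439
  ψ = 0.7439: g = -0.00927, g' = -1.0409 → ψ = 0.7350
  ψ = 0.7350: g = -0.00006, g' = -1.0272 → ψ = 0.7349
Converged at ψ = 0.7349.

ψ = 0.7349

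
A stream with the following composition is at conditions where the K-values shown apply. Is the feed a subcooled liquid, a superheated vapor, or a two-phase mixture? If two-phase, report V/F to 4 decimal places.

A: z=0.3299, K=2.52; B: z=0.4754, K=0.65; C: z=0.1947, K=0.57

ΣzᵢKᵢ = 1.2513; Σzᵢ/Kᵢ = 1.2039.
Both exceed 1, so a two-phase solution exists.
Rachford–Rice: g(ψ) = Σ zᵢ(Kᵢ−1)/(1+ψ(Kᵢ−1)) = 0.
Newton–Raphson from ψ = 0.65:
  ψ = 0.6500: g = -0.07935, g' = -0.3598 → ψ = 0.4294
  ψ = 0.4294: g = 0.00489, g' = -0.4138 → ψ = 0.4413
Converged at ψ = 0.4413.

two-phase, V/F = 0.4413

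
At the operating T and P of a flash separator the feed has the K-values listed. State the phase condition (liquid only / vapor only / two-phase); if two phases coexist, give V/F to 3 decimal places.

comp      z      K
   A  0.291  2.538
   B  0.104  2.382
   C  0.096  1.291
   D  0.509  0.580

ΣzᵢKᵢ = 1.405; Σzᵢ/Kᵢ = 1.110.
Both exceed 1, so a two-phase solution exists.
Newton iteration, ψ⁰ = 0.5:
  ψ = 0.500: g = 0.0918, g' = -0.439 → ψ = 0.709
  ψ = 0.709: g = 0.0055, g' = -0.396 → ψ = 0.723
Converged at ψ = 0.723.

two-phase, V/F = 0.723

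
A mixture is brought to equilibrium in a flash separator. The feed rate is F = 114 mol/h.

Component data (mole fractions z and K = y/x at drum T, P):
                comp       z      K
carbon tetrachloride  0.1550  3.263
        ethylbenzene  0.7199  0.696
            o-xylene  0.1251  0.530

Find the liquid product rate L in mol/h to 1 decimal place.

L = 102.8 mol/h

Let ψ = V/F and solve Σ zᵢ(Kᵢ−1)/(1+ψ(Kᵢ−1)) = 0.
g(0) = ΣzᵢKᵢ − 1 = 0.0731 and g(1) = 1 − Σzᵢ/Kᵢ = -0.3179, so a root lies in (0, 1).
Iterate (Newton) starting at ψ = 0.35:
  ψ = 0.3500: g = -0.11955, g' = -0.3701 → ψ = 0.0270
  ψ = 0.0270: g = 0.05038, g' = -0.8011 → ψ = 0.0899
  ψ = 0.0899: g = 0.00511, g' = -0.6486 → ψ = 0.0977
  ψ = 0.0977: g = 0.00006, g' = -0.6333 → ψ = 0.0978
Converged at ψ = 0.0978.
Then V = ψ·F = 0.0978·114 = 11.2 mol/h and L = F − V = 102.8 mol/h.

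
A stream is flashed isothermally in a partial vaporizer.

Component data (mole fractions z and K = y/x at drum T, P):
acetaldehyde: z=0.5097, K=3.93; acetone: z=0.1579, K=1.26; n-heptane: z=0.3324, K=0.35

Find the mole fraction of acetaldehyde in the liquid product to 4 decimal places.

Rachford–Rice: g(β) = Σ zᵢ(Kᵢ−1)/(1+β(Kᵢ−1)) = 0.
Check two-phase: ΣzᵢKᵢ = 2.3184 > 1 and Σzᵢ/Kᵢ = 1.2047 > 1, so g(0) = 1.3184 > 0 and g(1) = -0.2047 < 0.
Iterate (Newton) starting at β = 0.51:
  β = 0.5100: g = 0.31178, g' = -1.0259 → β = 0.8139
  β = 0.8139: g = 0.01634, g' = -1.0224 → β = 0.8299
  β = 0.8299: g = -0.00014, g' = -1.0409 → β = 0.8298
Converged at β = 0.8298.
Compositions from xᵢ = zᵢ/(1+β(Kᵢ−1)), yᵢ = Kᵢxᵢ:
  acetaldehyde: x = 0.1485, y = 0.5838
  acetone: x = 0.1299, y = 0.1636
  n-heptane: x = 0.7216, y = 0.2525

x_acetaldehyde = 0.1485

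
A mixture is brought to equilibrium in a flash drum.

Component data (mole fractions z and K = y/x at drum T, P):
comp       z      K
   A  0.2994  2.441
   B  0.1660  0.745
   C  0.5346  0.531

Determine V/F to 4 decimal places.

Rachford–Rice: g(V/F) = Σ zᵢ(Kᵢ−1)/(1+V/F(Kᵢ−1)) = 0.
Check two-phase: ΣzᵢKᵢ = 1.1384 > 1 and Σzᵢ/Kᵢ = 1.3523 > 1, so g(0) = 0.1384 > 0 and g(1) = -0.3523 < 0.
Newton iteration, V/F⁰ = 0.43:
  V/F = 0.4300: g = -0.09523, g' = -0.4351 → V/F = 0.2111
  V/F = 0.2111: g = 0.00777, g' = -0.5224 → V/F = 0.2260
  V/F = 0.2260: g = 0.00007, g' = -0.5130 → V/F = 0.2261
Converged at V/F = 0.2261.

V/F = 0.2261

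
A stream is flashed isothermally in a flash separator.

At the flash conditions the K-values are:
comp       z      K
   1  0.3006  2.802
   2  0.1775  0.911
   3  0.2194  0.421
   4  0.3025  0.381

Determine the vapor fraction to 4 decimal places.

ψ = 0.2326

Let ψ = V/F and solve Σ zᵢ(Kᵢ−1)/(1+ψ(Kᵢ−1)) = 0.
Check two-phase: ΣzᵢKᵢ = 1.2116 > 1 and Σzᵢ/Kᵢ = 1.6172 > 1, so g(0) = 0.2116 > 0 and g(1) = -0.6172 < 0.
Newton iteration, ψ⁰ = 0.54:
  ψ = 0.5400: g = -0.20814, g' = -0.6695 → ψ = 0.2291
  ψ = 0.2291: g = 0.00262, g' = -0.7456 → ψ = 0.2326
Converged at ψ = 0.2326.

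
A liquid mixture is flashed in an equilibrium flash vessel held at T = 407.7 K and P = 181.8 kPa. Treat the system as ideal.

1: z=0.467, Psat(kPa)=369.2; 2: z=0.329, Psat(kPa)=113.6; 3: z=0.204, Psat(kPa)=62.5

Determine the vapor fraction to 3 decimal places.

Raoult's law: Kᵢ = Pᵢˢᵃᵗ/P = Pᵢˢᵃᵗ/181.8.
  K_1 = 369.2/181.8 = 2.03080, K_2 = 113.6/181.8 = 0.62486, K_3 = 62.5/181.8 = 0.34378
Let ψ = V/F and solve Σ zᵢ(Kᵢ−1)/(1+ψ(Kᵢ−1)) = 0.
Feasibility: ΣzᵢKᵢ = 1.224, Σzᵢ/Kᵢ = 1.350 — both > 1, two phases present.
Newton iteration, ψ⁰ = 0.5:
  ψ = 0.500: g = -0.0335, g' = -0.481 → ψ = 0.430
Converged at ψ = 0.430.

ψ = 0.430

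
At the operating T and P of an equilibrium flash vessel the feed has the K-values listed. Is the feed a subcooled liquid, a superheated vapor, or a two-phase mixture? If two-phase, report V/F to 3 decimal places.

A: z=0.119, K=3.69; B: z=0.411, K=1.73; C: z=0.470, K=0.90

superheated vapor

ΣzᵢKᵢ = 1.573; Σzᵢ/Kᵢ = 0.792.
Since Σzᵢ/Kᵢ < 1 the mixture is above its dew point — single vapor phase.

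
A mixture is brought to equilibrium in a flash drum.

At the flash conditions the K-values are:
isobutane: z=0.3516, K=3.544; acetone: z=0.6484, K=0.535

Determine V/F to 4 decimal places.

V/F = 0.5013

Binary case is linear: z₁(K₁−1)(1+V/F(K₂−1)) + z₂(K₂−1)(1+V/F(K₁−1)) = 0
⇒ V/F = [z₁(K₁−1)+z₂(K₂−1)] / [−(K₁−1)(K₂−1)] = 0.59296/1.18296 = 0.5013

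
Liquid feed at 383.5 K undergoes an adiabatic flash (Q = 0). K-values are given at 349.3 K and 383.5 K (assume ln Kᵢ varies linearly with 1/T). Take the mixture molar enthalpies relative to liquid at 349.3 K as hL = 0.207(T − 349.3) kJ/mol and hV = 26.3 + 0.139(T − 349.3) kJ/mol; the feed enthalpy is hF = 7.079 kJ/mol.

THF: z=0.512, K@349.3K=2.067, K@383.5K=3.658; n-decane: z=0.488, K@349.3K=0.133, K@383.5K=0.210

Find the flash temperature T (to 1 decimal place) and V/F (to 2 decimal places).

Adiabatic flash: solve Rachford–Rice at each trial T, then check hF = ψ·hV(T) + (1−ψ)·hL(T).
  T = 349.3 K: K = (2.067, 0.133), RR gives ψ = 0.133, H_out = 3.503 kJ/mol
  T = 383.5 K: K = (3.658, 0.210), RR gives ψ = 0.465, H_out = 18.216 kJ/mol
  T = 366.4 K: K = (2.787, 0.169), RR gives ψ = 0.343, H_out = 12.160 kJ/mol
  T = 357.9 K: K = (2.411, 0.150), RR gives ψ = 0.257, H_out = 8.382 kJ/mol
  T = 353.6 K: K = (2.234, 0.142), RR gives ψ = 0.201, H_out = 6.119 kJ/mol
  T = 355.8 K: K = (2.323, 0.146), RR gives ψ = 0.231, H_out = 7.314 kJ/mol
Linear interpolation between T = 353.6 (H_out = 6.119) and T = 355.8 (H_out = 7.314) on hF = 7.079 gives T ≈ 355.4 K, at which ψ = 0.23.

T = 355.4 K, V/F = 0.23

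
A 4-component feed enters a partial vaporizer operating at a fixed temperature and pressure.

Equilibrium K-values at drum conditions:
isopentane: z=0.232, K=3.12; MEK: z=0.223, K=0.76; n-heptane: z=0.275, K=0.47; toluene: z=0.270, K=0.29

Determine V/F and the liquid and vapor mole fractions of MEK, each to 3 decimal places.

V/F = 0.091, x_MEK = 0.228, y_MEK = 0.173

Material balance + equilibrium reduce to Σ zᵢ(Kᵢ−1)/(1+V/F(Kᵢ−1)) = 0.
Feasibility: ΣzᵢKᵢ = 1.101, Σzᵢ/Kᵢ = 1.884 — both > 1, two phases present.
Iterate (Newton) starting at V/F = 0.55:
  V/F = 0.550: g = -0.3548, g' = -0.760 → V/F = 0.083
  V/F = 0.083: g = 0.0076, g' = -1.006 → V/F = 0.090
  V/F = 0.090: g = 0.0001, g' = -0.988 → V/F = 0.091
Converged at V/F = 0.091.
Compositions from xᵢ = zᵢ/(1+V/F(Kᵢ−1)), yᵢ = Kᵢxᵢ:
  isopentane: x = 0.195, y = 0.607
  MEK: x = 0.228, y = 0.173
  n-heptane: x = 0.289, y = 0.136
  toluene: x = 0.289, y = 0.084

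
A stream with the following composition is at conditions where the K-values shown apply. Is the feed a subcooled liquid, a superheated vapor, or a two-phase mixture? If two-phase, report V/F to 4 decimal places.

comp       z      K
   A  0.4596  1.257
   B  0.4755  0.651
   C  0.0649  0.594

ΣzᵢKᵢ = 0.9258; Σzᵢ/Kᵢ = 1.2053.
Since ΣzᵢKᵢ < 1 the mixture is below its bubble point — single liquid phase.

subcooled liquid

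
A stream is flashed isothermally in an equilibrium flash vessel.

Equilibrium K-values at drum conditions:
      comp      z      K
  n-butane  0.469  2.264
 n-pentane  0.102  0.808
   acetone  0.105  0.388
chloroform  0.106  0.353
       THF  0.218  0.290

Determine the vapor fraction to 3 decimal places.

ψ = 0.370

Material balance + equilibrium reduce to Σ zᵢ(Kᵢ−1)/(1+ψ(Kᵢ−1)) = 0.
Check two-phase: ΣzᵢKᵢ = 1.286 > 1 and Σzᵢ/Kᵢ = 1.656 > 1, so g(0) = 0.286 > 0 and g(1) = -0.656 < 0.
Newton iteration, ψ⁰ = 0.34:
  ψ = 0.340: g = 0.0206, g' = -0.697 → ψ = 0.369
  ψ = 0.369: g = 0.0000, g' = -0.697 → ψ = 0.370
Converged at ψ = 0.370.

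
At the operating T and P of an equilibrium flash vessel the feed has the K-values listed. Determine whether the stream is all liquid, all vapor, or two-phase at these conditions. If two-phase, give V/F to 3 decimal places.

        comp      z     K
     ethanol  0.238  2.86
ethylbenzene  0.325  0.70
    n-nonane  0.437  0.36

two-phase, V/F = 0.069

ΣzᵢKᵢ = 1.065; Σzᵢ/Kᵢ = 1.761.
Both exceed 1, so a two-phase solution exists.
Let ψ = V/F and solve Σ zᵢ(Kᵢ−1)/(1+ψ(Kᵢ−1)) = 0.
Newton iteration, ψ⁰ = 0.35:
  ψ = 0.350: g = -0.2012, g' = -0.636 → ψ = 0.034
  ψ = 0.034: g = 0.0324, g' = -0.946 → ψ = 0.068
  ψ = 0.068: g = 0.0013, g' = -0.875 → ψ = 0.069
Converged at ψ = 0.069.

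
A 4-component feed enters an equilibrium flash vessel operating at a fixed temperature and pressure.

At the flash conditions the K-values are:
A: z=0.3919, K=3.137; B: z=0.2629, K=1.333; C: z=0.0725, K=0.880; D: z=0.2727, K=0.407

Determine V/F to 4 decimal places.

V/F = 0.8959

Rachford–Rice: g(V/F) = Σ zᵢ(Kᵢ−1)/(1+V/F(Kᵢ−1)) = 0.
Check two-phase: ΣzᵢKᵢ = 1.7546 > 1 and Σzᵢ/Kᵢ = 1.0746 > 1, so g(0) = 0.7546 > 0 and g(1) = -0.0746 < 0.
Iterate (Newton) starting at V/F = 0.67:
  V/F = 0.6700: g = 0.13819, g' = -0.5874 → V/F = 0.9053
  V/F = 0.9053: g = -0.00624, g' = -0.6734 → V/F = 0.8960
  V/F = 0.8960: g = -0.00004, g' = -0.6658 → V/F = 0.8959
Converged at V/F = 0.8959.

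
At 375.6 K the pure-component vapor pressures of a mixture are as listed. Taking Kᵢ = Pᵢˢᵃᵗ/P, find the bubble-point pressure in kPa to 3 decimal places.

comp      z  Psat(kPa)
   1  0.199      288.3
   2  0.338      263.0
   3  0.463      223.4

At the bubble point ψ → 0, so ΣzᵢKᵢ = 1 with Kᵢ = Pᵢˢᵃᵗ/P ⇒ P = ΣzᵢPᵢˢᵃᵗ.
P = 0.199·288.3 + 0.338·263.0 + 0.463·223.4 = 249.700 kPa

Pbub = 249.700 kPa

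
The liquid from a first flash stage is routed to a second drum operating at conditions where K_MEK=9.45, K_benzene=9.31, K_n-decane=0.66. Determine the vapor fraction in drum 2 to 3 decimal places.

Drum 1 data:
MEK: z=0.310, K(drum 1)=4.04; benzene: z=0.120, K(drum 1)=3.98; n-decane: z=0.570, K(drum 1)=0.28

V/F (drum 2) = 0.470

Drum 1:
Rachford–Rice: g(ψ₁) = Σ zᵢ(Kᵢ−1)/(1+ψ₁(Kᵢ−1)) = 0.
g(0) = ΣzᵢKᵢ − 1 = 0.890 and g(1) = 1 − Σzᵢ/Kᵢ = -1.143, so a root lies in (0, 1).
Newton iteration, ψ₁⁰ = 0.41:
  ψ₁ = 0.410: g = -0.0018, g' = -1.378 → ψ₁ = 0.409
Converged at ψ₁ = 0.409.
Drum-1 compositions:
  MEK: x = 0.138, y = 0.559
  benzene: x = 0.054, y = 0.215
  n-decane: x = 0.808, y = 0.226
Drum-2 feed = drum-1 liquid: z₂ = (0.1382, 0.0541, 0.8076).
Drum 2:
Rachford–Rice: g(ψ₂) = Σ zᵢ(Kᵢ−1)/(1+ψ₂(Kᵢ−1)) = 0.
Check two-phase: ΣzᵢKᵢ = 2.343 > 1 and Σzᵢ/Kᵢ = 1.244 > 1, so g(0) = 1.343 > 0 and g(1) = -0.244 < 0.
Newton iteration, ψ₂⁰ = 0.5:
  ψ₂ = 0.500: g = -0.0200, g' = -0.638 → ψ₂ = 0.469
  ψ₂ = 0.469: g = 0.0008, g' = -0.689 → ψ₂ = 0.470
Converged at ψ₂ = 0.470.
  MEK: x = 0.028, y = 0.263
  benzene: x = 0.011, y = 0.103
  n-decane: x = 0.961, y = 0.634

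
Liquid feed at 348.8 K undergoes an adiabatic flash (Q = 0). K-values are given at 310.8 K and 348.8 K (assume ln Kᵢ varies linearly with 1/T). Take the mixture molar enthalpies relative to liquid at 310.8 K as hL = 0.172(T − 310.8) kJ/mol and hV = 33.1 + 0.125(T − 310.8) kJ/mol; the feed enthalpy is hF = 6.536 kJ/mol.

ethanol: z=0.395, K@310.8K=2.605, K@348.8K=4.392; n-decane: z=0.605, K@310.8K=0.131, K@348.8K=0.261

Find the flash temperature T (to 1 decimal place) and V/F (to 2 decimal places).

Adiabatic flash: solve Rachford–Rice at each trial T, then check hF = ψ·hV(T) + (1−ψ)·hL(T).
  T = 310.8 K: K = (2.605, 0.131), RR gives ψ = 0.078, H_out = 2.569 kJ/mol
  T = 348.8 K: K = (4.392, 0.261), RR gives ψ = 0.356, H_out = 17.688 kJ/mol
  T = 329.8 K: K = (3.434, 0.189), RR gives ψ = 0.238, H_out = 10.941 kJ/mol
  T = 320.3 K: K = (3.003, 0.158), RR gives ψ = 0.167, H_out = 7.091 kJ/mol
  T = 315.6 K: K = (2.802, 0.144), RR gives ψ = 0.126, H_out = 4.963 kJ/mol
  T = 318.0 K: K = (2.904, 0.151), RR gives ψ = 0.148, H_out = 6.072 kJ/mol
Linear interpolation between T = 318.0 (H_out = 6.072) and T = 320.3 (H_out = 7.091) on hF = 6.536 gives T ≈ 319.0 K, at which ψ = 0.16.

T = 319.0 K, V/F = 0.16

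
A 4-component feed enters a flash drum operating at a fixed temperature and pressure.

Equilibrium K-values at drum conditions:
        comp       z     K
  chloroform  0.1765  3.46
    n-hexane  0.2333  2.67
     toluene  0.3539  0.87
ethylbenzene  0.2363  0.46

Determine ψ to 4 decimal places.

ψ = 0.8797

Material balance + equilibrium reduce to Σ zᵢ(Kᵢ−1)/(1+ψ(Kᵢ−1)) = 0.
g(0) = ΣzᵢKᵢ − 1 = 0.6502 and g(1) = 1 − Σzᵢ/Kᵢ = -0.0589, so a root lies in (0, 1).
Iterate (Newton) starting at ψ = 0.5:
  ψ = 0.5000: g = 0.18302, g' = -0.5442 → ψ = 0.8363
  ψ = 0.8363: g = 0.02026, g' = -0.4642 → ψ = 0.8800
  ψ = 0.8800: g = -0.00014, g' = -0.4711 → ψ = 0.8797
Converged at ψ = 0.8797.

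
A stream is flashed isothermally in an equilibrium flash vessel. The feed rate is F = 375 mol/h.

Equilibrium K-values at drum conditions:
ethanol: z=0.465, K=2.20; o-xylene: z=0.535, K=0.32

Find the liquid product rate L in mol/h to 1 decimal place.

Rachford–Rice: g(V/F) = Σ zᵢ(Kᵢ−1)/(1+V/F(Kᵢ−1)) = 0.
g(0) = ΣzᵢKᵢ − 1 = 0.194 and g(1) = 1 − Σzᵢ/Kᵢ = -0.883, so a root lies in (0, 1).
Binary case is linear: z₁(K₁−1)(1+V/F(K₂−1)) + z₂(K₂−1)(1+V/F(K₁−1)) = 0
⇒ V/F = [z₁(K₁−1)+z₂(K₂−1)] / [−(K₁−1)(K₂−1)] = 0.1942/0.8160 = 0.238
Then V = V/F·F = 0.2380·375 = 89.2 mol/h and L = F − V = 285.8 mol/h.

L = 285.8 mol/h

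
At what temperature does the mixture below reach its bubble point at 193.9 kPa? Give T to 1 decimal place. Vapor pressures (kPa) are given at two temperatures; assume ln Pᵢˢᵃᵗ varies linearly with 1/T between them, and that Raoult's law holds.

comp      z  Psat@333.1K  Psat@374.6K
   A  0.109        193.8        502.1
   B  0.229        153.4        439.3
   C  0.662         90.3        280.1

T = 351.7 K

Bubble-point temperature: ΣzᵢPᵢˢᵃᵗ(T) = P. Interpolate ln Pᵢˢᵃᵗ = aᵢ + bᵢ/T.
  T = 333.1 K: ΣzᵢPᵢˢᵃᵗ = 116.03 kPa
  T = 374.6 K: ΣzᵢPᵢˢᵃᵗ = 340.75 kPa
  T = 353.9 K: ΣzᵢPᵢˢᵃᵗ = 205.37 kPa
  T = 343.5 K: ΣzᵢPᵢˢᵃᵗ = 155.68 kPa
  T = 348.7 K: ΣzᵢPᵢˢᵃᵗ = 179.18 kPa
  T = 351.3 K: ΣzᵢPᵢˢᵃᵗ = 191.92 kPa
Interpolating between 351.3 K and 353.9 K gives T ≈ 351.7 K.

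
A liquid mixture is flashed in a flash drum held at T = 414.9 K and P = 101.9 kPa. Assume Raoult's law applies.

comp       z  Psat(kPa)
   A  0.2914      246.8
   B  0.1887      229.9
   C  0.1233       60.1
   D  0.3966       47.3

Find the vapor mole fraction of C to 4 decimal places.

Raoult's law: Kᵢ = Pᵢˢᵃᵗ/P = Pᵢˢᵃᵗ/101.9.
  K_A = 246.8/101.9 = 2.421982, K_B = 229.9/101.9 = 2.256133, K_C = 60.1/101.9 = 0.589794, K_D = 47.3/101.9 = 0.464181
Let ψ = V/F and solve Σ zᵢ(Kᵢ−1)/(1+ψ(Kᵢ−1)) = 0.
g(0) = ΣzᵢKᵢ − 1 = 0.3883 and g(1) = 1 − Σzᵢ/Kᵢ = -0.2674, so a root lies in (0, 1).
Iterate (Newton) starting at ψ = 0.5:
  ψ = 0.5000: g = 0.03387, g' = -0.5589 → ψ = 0.5606
  ψ = 0.5606: g = 0.00023, g' = -0.5526 → ψ = 0.5610
Converged at ψ = 0.5610.
Compositions from xᵢ = zᵢ/(1+ψ(Kᵢ−1)), yᵢ = Kᵢxᵢ:
  A: x = 0.1621, y = 0.3926
  B: x = 0.1107, y = 0.2497
  C: x = 0.1602, y = 0.0945
  D: x = 0.5671, y = 0.2632

y_C = 0.0945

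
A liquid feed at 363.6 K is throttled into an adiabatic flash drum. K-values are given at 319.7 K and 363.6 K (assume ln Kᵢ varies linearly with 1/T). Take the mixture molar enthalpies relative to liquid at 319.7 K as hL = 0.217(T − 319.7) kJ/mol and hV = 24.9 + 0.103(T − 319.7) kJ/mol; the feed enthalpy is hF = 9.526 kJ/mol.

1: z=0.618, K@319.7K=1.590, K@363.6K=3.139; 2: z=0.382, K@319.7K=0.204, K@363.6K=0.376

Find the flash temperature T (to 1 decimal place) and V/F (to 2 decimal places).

T = 327.2 K, V/F = 0.33

Adiabatic flash: solve Rachford–Rice at each trial T, then check hF = ψ·hV(T) + (1−ψ)·hL(T).
  T = 319.7 K: K = (1.590, 0.204), RR gives ψ = 0.129, H_out = 3.210 kJ/mol
  T = 363.6 K: K = (3.139, 0.376), RR gives ψ = 0.812, H_out = 25.677 kJ/mol
  T = 341.6 K: K = (2.282, 0.282), RR gives ψ = 0.563, H_out = 17.365 kJ/mol
  T = 330.6 K: K = (1.915, 0.241), RR gives ψ = 0.397, H_out = 11.748 kJ/mol
  T = 325.1 K: K = (1.746, 0.222), RR gives ψ = 0.282, H_out = 8.024 kJ/mol
  T = 327.9 K: K = (1.831, 0.232), RR gives ψ = 0.344, H_out = 10.030 kJ/mol
  T = 326.5 K: K = (1.788, 0.227), RR gives ψ = 0.314, H_out = 9.059 kJ/mol
Linear interpolation between T = 326.5 (H_out = 9.059) and T = 327.9 (H_out = 10.030) on hF = 9.526 gives T ≈ 327.2 K, at which ψ = 0.33.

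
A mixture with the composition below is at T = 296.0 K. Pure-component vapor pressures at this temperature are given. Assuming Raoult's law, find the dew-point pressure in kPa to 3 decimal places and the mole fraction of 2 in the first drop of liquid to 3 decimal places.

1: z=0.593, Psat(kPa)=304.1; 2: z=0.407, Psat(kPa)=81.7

At the dew point ψ → 1, so Σzᵢ/Kᵢ = 1 with Kᵢ = Pᵢˢᵃᵗ/P ⇒ 1/P = Σzᵢ/Pᵢˢᵃᵗ.
1/P = 0.593/304.1 + 0.407/81.7 = 0.006932 ⇒ P = 144.266 kPa
xᵢ = zᵢP/Pᵢˢᵃᵗ ⇒ x_2 = 0.407·144.266/81.7 = 0.719

Pdew = 144.266 kPa, x_2 = 0.719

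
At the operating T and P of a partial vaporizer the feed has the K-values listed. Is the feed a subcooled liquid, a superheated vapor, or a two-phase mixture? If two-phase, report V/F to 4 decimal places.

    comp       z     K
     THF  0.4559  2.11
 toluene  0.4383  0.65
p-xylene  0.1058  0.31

two-phase, V/F = 0.5653

ΣzᵢKᵢ = 1.2796; Σzᵢ/Kᵢ = 1.2317.
Both exceed 1, so a two-phase solution exists.
Iterate (Newton) starting at ψ = 0.5:
  ψ = 0.5000: g = 0.02803, g' = -0.4286 → ψ = 0.5654
  ψ = 0.5654: g = -0.00004, g' = -0.4309 → ψ = 0.5653
Converged at ψ = 0.5653.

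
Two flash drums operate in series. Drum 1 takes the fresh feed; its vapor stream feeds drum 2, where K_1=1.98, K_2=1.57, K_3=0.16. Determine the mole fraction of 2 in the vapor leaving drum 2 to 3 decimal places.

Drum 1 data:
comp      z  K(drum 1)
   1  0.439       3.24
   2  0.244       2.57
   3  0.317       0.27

y_2 (drum 2) = 0.316

Drum 1:
Rachford–Rice: g(ψ₁) = Σ zᵢ(Kᵢ−1)/(1+ψ₁(Kᵢ−1)) = 0.
Feasibility: ΣzᵢKᵢ = 2.135, Σzᵢ/Kᵢ = 1.405 — both > 1, two phases present.
Newton iteration, ψ₁⁰ = 0.47:
  ψ₁ = 0.470: g = 0.3472, g' = -1.113 → ψ₁ = 0.782
  ψ₁ = 0.782: g = -0.0097, g' = -1.329 → ψ₁ = 0.775
  ψ₁ = 0.775: g = -0.0001, g' = -1.311 → ψ₁ = 0.774
Converged at ψ₁ = 0.774.
Drum-1 compositions:
  1: x = 0.161, y = 0.520
  2: x = 0.110, y = 0.283
  3: x = 0.729, y = 0.197
Drum-2 feed = drum-1 vapor: z₂ = (0.5201, 0.2830, 0.1969).
Drum 2:
Material balance + equilibrium reduce to Σ zᵢ(Kᵢ−1)/(1+ψ₂(Kᵢ−1)) = 0.
g(0) = ΣzᵢKᵢ − 1 = 0.506 and g(1) = 1 − Σzᵢ/Kᵢ = -0.674, so a root lies in (0, 1).
Iterate (Newton) starting at ψ₂ = 0.5:
  ψ₂ = 0.500: g = 0.1824, g' = -0.694 → ψ₂ = 0.763
  ψ₂ = 0.763: g = -0.0565, g' = -1.285 → ψ₂ = 0.719
  ψ₂ = 0.719: g = -0.0042, g' = -1.104 → ψ₂ = 0.715
Converged at ψ₂ = 0.715.
  1: x = 0.306, y = 0.605
  2: x = 0.201, y = 0.316
  3: x = 0.493, y = 0.079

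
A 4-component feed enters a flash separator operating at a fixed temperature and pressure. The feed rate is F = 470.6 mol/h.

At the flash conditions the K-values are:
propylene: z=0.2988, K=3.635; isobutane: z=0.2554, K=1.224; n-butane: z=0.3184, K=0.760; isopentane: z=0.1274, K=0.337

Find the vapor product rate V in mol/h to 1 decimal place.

Material balance + equilibrium reduce to Σ zᵢ(Kᵢ−1)/(1+ψ(Kᵢ−1)) = 0.
Feasibility: ΣzᵢKᵢ = 1.6837, Σzᵢ/Kᵢ = 1.0878 — both > 1, two phases present.
Newton–Raphson from ψ = 0.5:
  ψ = 0.5000: g = 0.17800, g' = -0.5456 → ψ = 0.8262
  ψ = 0.8262: g = 0.01400, g' = -0.5170 → ψ = 0.8533
  ψ = 0.8533: g = -0.00019, g' = -0.5316 → ψ = 0.8529
Converged at ψ = 0.8529.
Then V = ψ·F = 0.8529·470.6 = 401.4 mol/h and L = F − V = 69.2 mol/h.

V = 401.4 mol/h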